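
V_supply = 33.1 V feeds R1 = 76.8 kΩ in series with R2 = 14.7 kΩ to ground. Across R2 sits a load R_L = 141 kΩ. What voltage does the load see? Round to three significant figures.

The load sits in parallel with R2, giving an effective lower resistance R2' = R2·R_L/(R2+R_L) = 13.31 kΩ.
Then V_out = V_supply · R2'/(R1 + R2') = 33.1 × 13.31/90.11 = 4.890 V.
(Unloaded it would be 5.32 V; the load pulls it down.)

V_out ≈ 4.89 V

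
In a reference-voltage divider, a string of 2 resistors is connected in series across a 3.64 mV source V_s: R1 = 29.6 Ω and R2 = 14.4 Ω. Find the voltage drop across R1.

V ≈ 2.45 mV

Series total: ΣR = 29.6 + 14.4 = 44.00 Ω.
Voltage divider: V = V_s · (29.60 / 44.00) = 3.64 × 0.6727 = 2.449 mV.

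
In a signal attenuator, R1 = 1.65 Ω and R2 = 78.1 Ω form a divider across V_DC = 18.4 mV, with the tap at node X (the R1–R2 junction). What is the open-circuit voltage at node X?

V_th ≈ 18.0 mV

With X open, the divider is unloaded: V_th = 18.4 × 78.1/79.75 = 18.02 mV.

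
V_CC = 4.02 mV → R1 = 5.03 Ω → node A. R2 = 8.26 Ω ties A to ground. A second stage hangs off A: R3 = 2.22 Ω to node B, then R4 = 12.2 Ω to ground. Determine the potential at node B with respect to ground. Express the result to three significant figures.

Node A sees R2 in parallel with the series input of stage 2, R3 + R4 = 14.42 Ω.
R2 ‖ (R3+R4) = 5.252 Ω.
So V_A = 4.02 × 0.5108 = 2.053 mV.
V_B = V_A × 0.8460 = 1.737 mV.

V_B ≈ 1.74 mV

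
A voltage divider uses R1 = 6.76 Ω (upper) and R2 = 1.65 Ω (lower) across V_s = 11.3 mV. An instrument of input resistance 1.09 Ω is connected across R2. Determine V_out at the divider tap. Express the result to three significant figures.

V_out ≈ 1.00 mV

R2 ‖ R_L = (1.65 × 1.09)/(1.65 + 1.09) = 0.6564 Ω.
Voltage divider with the loaded lower leg: V_out = 11.3 × 0.6564/(6.76 + 0.6564) = 11.3 × 0.08850 = 1.000 mV.
(Unloaded it would be 2.22 mV; the load pulls it down.)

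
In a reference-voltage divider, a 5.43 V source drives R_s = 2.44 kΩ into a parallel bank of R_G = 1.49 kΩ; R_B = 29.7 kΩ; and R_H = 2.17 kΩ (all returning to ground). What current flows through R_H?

I ≈ 0.651 mA

Parallel bank: R_p = 1/(1/1.49 + 1/29.7 + 1/2.17) = 0.8579 kΩ.
V_A = 5.43 × 0.8579/3.298 = 1.413 V.
I(R_H) = V_A / R_H = 1.413/2.17 = 0.6509 mA.
(Check via current divider: I_total = 1.647 mA; share G_k/ΣG = 0.3953 → same result.)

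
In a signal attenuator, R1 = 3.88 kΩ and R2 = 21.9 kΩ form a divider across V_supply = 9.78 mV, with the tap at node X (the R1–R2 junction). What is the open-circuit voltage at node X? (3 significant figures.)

V_th ≈ 8.31 mV

Open-circuit (no load on X): V_th = V_supply · R2/(R1 + R2) = 9.78 × 21.9/(3.880 + 21.9) = 8.308 mV.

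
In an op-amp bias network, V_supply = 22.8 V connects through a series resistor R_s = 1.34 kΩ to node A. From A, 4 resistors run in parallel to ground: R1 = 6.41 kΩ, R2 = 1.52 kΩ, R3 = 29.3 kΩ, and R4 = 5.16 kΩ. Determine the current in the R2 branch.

I ≈ 6.26 mA

Parallel bank: R_p = 1/(1/6.41 + 1/1.52 + 1/29.3 + 1/5.16) = 0.9599 kΩ.
V_A = 22.8 × 0.9599/2.300 = 9.516 V.
Branch current I = V_A/R2 = 9.516/1.52 = 6.260 mA.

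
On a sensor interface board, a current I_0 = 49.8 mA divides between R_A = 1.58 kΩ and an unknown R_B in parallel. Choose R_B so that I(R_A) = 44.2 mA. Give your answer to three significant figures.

R_B ≈ 12.5 kΩ

Two-branch current divider: I_A = I_0 · R_B/(R_A + R_B).
44.2/49.8 = R_B/(R_A + R_B) → R_B = R_A · (0.8876)/(1 − 0.8876) = 1.58 × 7.893 = 12.47 kΩ.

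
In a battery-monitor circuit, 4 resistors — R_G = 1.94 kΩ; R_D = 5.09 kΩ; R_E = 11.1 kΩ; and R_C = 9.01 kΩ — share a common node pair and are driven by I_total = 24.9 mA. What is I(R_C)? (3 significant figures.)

ΣG = 1/1.94 + 1/5.09 + 1/11.1 + 1/9.01 = 0.9130.
By the current-divider rule, I = I_total · G_k/ΣG = 24.9 × 0.1216 = 3.027 mA.

I ≈ 3.03 mA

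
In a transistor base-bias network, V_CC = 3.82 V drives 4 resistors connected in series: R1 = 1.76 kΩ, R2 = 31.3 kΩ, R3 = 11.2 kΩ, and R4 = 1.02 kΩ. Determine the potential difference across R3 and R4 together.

V ≈ 1.03 V

ΣR = 1.76 + 31.3 + 11.2 + 1.02 = 45.28 kΩ.
R_{R3..R4} = 11.2 + 1.02 = 12.22 kΩ.
By the voltage-divider rule, V = 3.82 × 12.22/45.28 = 1.031 V.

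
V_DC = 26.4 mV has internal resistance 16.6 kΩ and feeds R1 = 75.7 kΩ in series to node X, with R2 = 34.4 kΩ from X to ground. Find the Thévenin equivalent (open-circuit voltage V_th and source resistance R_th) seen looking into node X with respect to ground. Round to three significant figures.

R1' = 16.6 + 75.7 = 92.30 kΩ (source resistance + R1).
Open-circuit (no load on X): V_th = V_DC · R2/(R1' + R2) = 26.4 × 34.4/(92.30 + 34.4) = 7.168 mV.
Zeroing V_DC shorts the top of R1' to ground, so R_th = R1' ‖ R2 = 25.06 kΩ.

V_th ≈ 7.17 mV, R_th ≈ 25.1 kΩ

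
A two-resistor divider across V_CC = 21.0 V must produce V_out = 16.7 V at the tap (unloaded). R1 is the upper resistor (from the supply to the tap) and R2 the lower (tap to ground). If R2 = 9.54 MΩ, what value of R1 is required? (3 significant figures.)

V_out/V_CC = R2/(R1+R2) = 0.7952.
R1 = R2·(1/k − 1) = 9.54 × 0.2575 = 2.456 MΩ.

R1 ≈ 2.46 MΩ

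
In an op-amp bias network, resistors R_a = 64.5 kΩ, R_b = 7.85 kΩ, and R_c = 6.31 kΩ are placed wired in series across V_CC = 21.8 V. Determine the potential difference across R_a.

V ≈ 17.9 V

ΣR = 64.5 + 7.85 + 6.31 = 78.66 kΩ.
Voltage divider: V = V_CC · (64.50 / 78.66) = 21.8 × 0.8200 = 17.88 V.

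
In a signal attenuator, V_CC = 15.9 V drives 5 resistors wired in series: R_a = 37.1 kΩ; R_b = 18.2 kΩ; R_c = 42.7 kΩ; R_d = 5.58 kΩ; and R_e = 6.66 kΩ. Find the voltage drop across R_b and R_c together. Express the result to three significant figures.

Total series resistance ΣR = 37.1 + 18.2 + 42.7 + 5.58 + 6.66 = 110.2 kΩ.
R_{R_b..R_c} = 18.2 + 42.7 = 60.90 kΩ.
Voltage divider: V = V_CC · (60.90 / 110.2) = 15.9 × 0.5524 = 8.784 V.

V ≈ 8.78 V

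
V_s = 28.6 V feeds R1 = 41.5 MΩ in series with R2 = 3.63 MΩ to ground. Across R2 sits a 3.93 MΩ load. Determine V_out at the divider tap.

R2 ‖ R_L = (3.63 × 3.93)/(3.63 + 3.93) = 1.887 MΩ.
Then V_out = V_s · R2'/(R1 + R2') = 28.6 × 1.887/43.39 = 1.244 V.

V_out ≈ 1.24 V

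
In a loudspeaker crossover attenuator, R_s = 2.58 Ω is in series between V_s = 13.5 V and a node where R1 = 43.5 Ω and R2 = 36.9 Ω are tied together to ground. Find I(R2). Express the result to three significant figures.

Parallel bank: R_p = 1/(1/43.5 + 1/36.9) = 19.96 Ω.
Node voltage V_A = V_s · R_p/(R_s + R_p) = 13.5 × 0.8856 = 11.96 V.
I(R2) = V_A / R2 = 11.96/36.9 = 0.3240 A.

I ≈ 0.324 A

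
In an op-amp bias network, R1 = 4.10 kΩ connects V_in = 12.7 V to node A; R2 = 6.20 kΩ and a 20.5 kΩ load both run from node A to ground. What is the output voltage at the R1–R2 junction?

V_out ≈ 6.82 V

R2 ‖ R_L = (6.20 × 20.5)/(6.20 + 20.5) = 4.760 kΩ.
Then V_out = V_in · R2'/(R1 + R2') = 12.7 × 4.760/8.860 = 6.823 V.
(Unloaded it would be 7.64 V; the load pulls it down.)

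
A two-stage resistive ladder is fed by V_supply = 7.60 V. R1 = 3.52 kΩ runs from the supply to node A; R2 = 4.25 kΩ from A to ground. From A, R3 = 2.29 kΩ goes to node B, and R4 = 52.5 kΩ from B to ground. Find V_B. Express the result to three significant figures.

V_B ≈ 3.85 V

Looking into the second stage from A: R3 + R4 = 54.79 kΩ appears in parallel with R2.
Effective lower resistance at A: R2 ‖ 54.79 = 3.944 kΩ.
First divider: V_A = V_supply · 3.944/(3.52 + 3.944) = 4.016 V.
Then the unloaded second divider: V_B = V_A × R4/(R3+R4) = 4.016 × 0.9582 = 3.848 V.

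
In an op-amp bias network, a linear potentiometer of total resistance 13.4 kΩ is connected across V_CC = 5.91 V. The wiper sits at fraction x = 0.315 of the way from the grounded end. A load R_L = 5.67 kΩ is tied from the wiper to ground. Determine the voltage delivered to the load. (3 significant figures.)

V_out ≈ 1.23 V

The pot divides into 9.179 kΩ above the wiper and 4.221 kΩ below.
(x·R_p) ‖ R_L = 2.420 kΩ.
Loaded-divider output: V_out = 5.91 × 0.2086 = 1.233 V.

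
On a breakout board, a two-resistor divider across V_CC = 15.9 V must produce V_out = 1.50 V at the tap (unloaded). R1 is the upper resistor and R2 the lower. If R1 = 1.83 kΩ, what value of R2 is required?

R2 ≈ 0.191 kΩ

V_out/V_CC = R2/(R1+R2) = 0.09434.
R2 = R1 · 0.09434/(1 − 0.09434) = 0.1906 kΩ.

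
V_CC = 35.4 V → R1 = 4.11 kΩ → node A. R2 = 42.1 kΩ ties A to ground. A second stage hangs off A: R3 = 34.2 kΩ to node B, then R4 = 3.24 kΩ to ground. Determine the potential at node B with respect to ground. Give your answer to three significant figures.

V_B ≈ 2.54 V

Node A sees R2 in parallel with the series input of stage 2, R3 + R4 = 37.44 kΩ.
Effective lower resistance at A: R2 ‖ 37.44 = 19.82 kΩ.
V_A = 35.4 × 19.82/(4.11 + 19.82) = 29.32 V.
Stage 2 is unloaded, so V_B = V_A · R4/(R3+R4) = 29.32 × 3.24/37.44 = 2.537 V.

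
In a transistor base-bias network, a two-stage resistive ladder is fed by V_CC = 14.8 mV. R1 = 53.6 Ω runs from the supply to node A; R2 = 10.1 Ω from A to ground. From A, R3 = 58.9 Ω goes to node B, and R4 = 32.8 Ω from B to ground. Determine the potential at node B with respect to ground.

Node A sees R2 in parallel with the series input of stage 2, R3 + R4 = 91.70 Ω.
Effective lower resistance at A: R2 ‖ 91.70 = 9.098 Ω.
So V_A = 14.8 × 0.1451 = 2.148 mV.
V_B = V_A × 0.3577 = 0.7682 mV.

V_B ≈ 0.768 mV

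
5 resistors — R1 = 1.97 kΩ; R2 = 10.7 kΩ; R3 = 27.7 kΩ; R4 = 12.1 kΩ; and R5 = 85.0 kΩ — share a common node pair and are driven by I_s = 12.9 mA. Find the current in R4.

I ≈ 1.46 mA

Conductances: ΣG = 1/1.97 + 1/10.7 + 1/27.7 + 1/12.1 + 1/85.0 = 0.7316 (1/kΩ).
By the current-divider rule, I = I_s · G_k/ΣG = 12.9 × 0.1130 = 1.457 mA.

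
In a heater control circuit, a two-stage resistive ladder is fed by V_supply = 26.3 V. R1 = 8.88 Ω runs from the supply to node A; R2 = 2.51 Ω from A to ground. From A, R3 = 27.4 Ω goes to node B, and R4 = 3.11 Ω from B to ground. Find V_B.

Node A sees R2 in parallel with the series input of stage 2, R3 + R4 = 30.51 Ω.
R2 ‖ (R3+R4) = 2.319 Ω.
V_A = 26.3 × 2.319/(8.88 + 2.319) = 5.446 V.
Then the unloaded second divider: V_B = V_A × R4/(R3+R4) = 5.446 × 0.1019 = 0.5552 V.

V_B ≈ 0.555 V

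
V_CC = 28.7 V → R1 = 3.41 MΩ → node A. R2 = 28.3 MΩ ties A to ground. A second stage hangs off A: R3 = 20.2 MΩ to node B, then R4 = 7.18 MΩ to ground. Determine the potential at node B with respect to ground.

V_B ≈ 6.04 V

Looking into the second stage from A: R3 + R4 = 27.38 MΩ appears in parallel with R2.
R2 ‖ (R3+R4) = 13.92 MΩ.
So V_A = 28.7 × 0.8032 = 23.05 V.
V_B = V_A × 0.2622 = 6.045 V.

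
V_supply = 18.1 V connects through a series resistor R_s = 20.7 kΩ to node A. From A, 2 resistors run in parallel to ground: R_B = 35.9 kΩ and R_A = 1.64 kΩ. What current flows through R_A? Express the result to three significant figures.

I ≈ 0.777 mA

Combine the parallel branches: R_p = (1/35.9 + 1/1.64)⁻¹ = 1.568 kΩ.
Node voltage V_A = V_supply · R_p/(R_s + R_p) = 18.1 × 0.07043 = 1.275 V.
Branch current I = V_A/R_A = 1.275/1.64 = 0.7773 mA.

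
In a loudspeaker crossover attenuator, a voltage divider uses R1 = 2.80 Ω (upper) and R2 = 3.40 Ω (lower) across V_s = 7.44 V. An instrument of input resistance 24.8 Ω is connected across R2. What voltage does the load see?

The load sits in parallel with R2, giving an effective lower resistance R2' = R2·R_L/(R2+R_L) = 2.990 Ω.
Now apply the divider: V_out = 7.44 × 0.5164 = 3.842 V.

V_out ≈ 3.84 V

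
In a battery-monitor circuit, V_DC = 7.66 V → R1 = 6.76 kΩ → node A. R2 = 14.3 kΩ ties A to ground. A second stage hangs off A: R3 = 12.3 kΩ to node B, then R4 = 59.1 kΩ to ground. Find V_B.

V_B ≈ 4.05 V

The second stage (R3 + R4 = 71.40 kΩ) loads node A in parallel with R2.
R2 ‖ (R3+R4) = 11.91 kΩ.
First divider: V_A = V_DC · 11.91/(6.76 + 11.91) = 4.887 V.
Then the unloaded second divider: V_B = V_A × R4/(R3+R4) = 4.887 × 0.8277 = 4.045 V.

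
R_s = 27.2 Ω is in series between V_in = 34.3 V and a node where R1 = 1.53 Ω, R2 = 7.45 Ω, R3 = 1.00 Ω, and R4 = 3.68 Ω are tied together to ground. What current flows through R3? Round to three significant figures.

I ≈ 0.602 A

Parallel bank: R_p = 1/(1/1.53 + 1/7.45 + 1/1.00 + 1/3.68) = 0.4855 Ω.
V_A by voltage divider: V_A = 34.3 × 0.4855/(27.2 + 0.4855) = 0.6015 V.
I(R3) = V_A / R3 = 0.6015/1.00 = 0.6015 A.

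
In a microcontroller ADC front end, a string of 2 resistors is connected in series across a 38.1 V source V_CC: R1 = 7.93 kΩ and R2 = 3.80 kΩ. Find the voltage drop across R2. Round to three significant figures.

V ≈ 12.3 V

ΣR = 7.93 + 3.80 = 11.73 kΩ.
V = V_CC · R/ΣR = 38.1 × 0.3240 = 12.34 V.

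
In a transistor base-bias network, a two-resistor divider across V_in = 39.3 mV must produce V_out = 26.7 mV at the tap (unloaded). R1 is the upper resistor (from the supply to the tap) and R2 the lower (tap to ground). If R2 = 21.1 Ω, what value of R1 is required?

R1 ≈ 9.96 Ω

Required fraction k = V_out/V_in = 0.6794.
So R1 = R2 · (V_in/V_out − 1) = 21.1 × (39.3/26.7 − 1) = 21.1 × 0.4719 = 9.957 Ω.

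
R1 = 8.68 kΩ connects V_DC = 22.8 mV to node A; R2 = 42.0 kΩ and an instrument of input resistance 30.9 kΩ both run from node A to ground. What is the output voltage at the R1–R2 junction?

V_out ≈ 15.3 mV

R2 ‖ R_L = (42.0 × 30.9)/(42.0 + 30.9) = 17.80 kΩ.
Now apply the divider: V_out = 22.8 × 0.6722 = 15.33 mV.
(Unloaded it would be 18.9 mV; the load pulls it down.)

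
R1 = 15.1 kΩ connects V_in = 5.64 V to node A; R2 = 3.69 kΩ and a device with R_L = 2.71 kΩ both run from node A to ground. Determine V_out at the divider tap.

V_out ≈ 0.529 V

The load sits in parallel with R2, giving an effective lower resistance R2' = R2·R_L/(R2+R_L) = 1.562 kΩ.
Then V_out = V_in · R2'/(R1 + R2') = 5.64 × 1.562/16.66 = 0.5289 V.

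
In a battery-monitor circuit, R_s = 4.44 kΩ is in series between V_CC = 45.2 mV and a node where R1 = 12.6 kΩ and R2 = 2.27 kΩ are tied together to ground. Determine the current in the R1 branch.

I ≈ 1.08 µA

Combine the parallel branches: R_p = (1/12.6 + 1/2.27)⁻¹ = 1.923 kΩ.
Node voltage V_A = V_CC · R_p/(R_s + R_p) = 45.2 × 0.3023 = 13.66 mV.
I(R1) = V_A / R1 = 13.66/12.6 = 1.084 µA.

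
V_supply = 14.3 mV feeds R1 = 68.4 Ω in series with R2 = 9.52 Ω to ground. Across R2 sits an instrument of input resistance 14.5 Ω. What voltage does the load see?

The load sits in parallel with R2, giving an effective lower resistance R2' = R2·R_L/(R2+R_L) = 5.747 Ω.
Voltage divider with the loaded lower leg: V_out = 14.3 × 5.747/(68.4 + 5.747) = 14.3 × 0.07751 = 1.108 mV.

V_out ≈ 1.11 mV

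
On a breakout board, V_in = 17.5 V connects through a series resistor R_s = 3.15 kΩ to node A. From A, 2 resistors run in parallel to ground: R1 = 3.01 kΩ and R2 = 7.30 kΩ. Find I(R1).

I ≈ 2.35 mA

Parallel bank: R_p = 1/(1/3.01 + 1/7.30) = 2.131 kΩ.
V_A by voltage divider: V_A = 17.5 × 2.131/(3.15 + 2.131) = 7.062 V.
Branch current I = V_A/R1 = 7.062/3.01 = 2.346 mA.
(Check via current divider: I_total = 3.314 mA; share G_k/ΣG = 0.7081 → same result.)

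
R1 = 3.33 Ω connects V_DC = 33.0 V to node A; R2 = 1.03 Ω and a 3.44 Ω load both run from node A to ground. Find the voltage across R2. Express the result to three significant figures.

V_out ≈ 6.34 V

First combine the lower leg with the load: R2 ‖ R_L = 0.7927 Ω.
Then V_out = V_DC · R2'/(R1 + R2') = 33.0 × 0.7927/4.123 = 6.345 V.
(Unloaded it would be 7.80 V; the load pulls it down.)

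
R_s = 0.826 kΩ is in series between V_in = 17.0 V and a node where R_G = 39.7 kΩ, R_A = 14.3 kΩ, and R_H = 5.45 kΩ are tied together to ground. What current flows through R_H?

Combine the parallel branches: R_p = (1/39.7 + 1/14.3 + 1/5.45)⁻¹ = 3.589 kΩ.
Node voltage V_A = V_in · R_p/(R_s + R_p) = 17.0 × 0.8129 = 13.82 V.
I(R_H) = V_A / R_H = 13.82/5.45 = 2.536 mA.
(Check via current divider: I_total = 3.850 mA; share G_k/ΣG = 0.6586 → same result.)

I ≈ 2.54 mA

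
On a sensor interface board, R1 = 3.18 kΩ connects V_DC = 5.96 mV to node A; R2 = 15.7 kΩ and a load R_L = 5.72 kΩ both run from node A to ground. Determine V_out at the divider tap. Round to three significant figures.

First combine the lower leg with the load: R2 ‖ R_L = 4.193 kΩ.
Then V_out = V_DC · R2'/(R1 + R2') = 5.96 × 4.193/7.373 = 3.389 mV.

V_out ≈ 3.39 mV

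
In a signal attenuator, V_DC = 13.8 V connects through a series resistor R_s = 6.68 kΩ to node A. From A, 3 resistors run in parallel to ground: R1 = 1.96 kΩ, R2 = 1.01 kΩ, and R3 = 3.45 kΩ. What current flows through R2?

I ≈ 1.05 mA

Combine the parallel branches: R_p = (1/1.96 + 1/1.01 + 1/3.45)⁻¹ = 0.5586 kΩ.
V_A by voltage divider: V_A = 13.8 × 0.5586/(6.68 + 0.5586) = 1.065 V.
Branch current I = V_A/R2 = 1.065/1.01 = 1.054 mA.
(Equivalently: I_total = 1.906 mA, then current-divider fraction G_k/ΣG = 0.5531.)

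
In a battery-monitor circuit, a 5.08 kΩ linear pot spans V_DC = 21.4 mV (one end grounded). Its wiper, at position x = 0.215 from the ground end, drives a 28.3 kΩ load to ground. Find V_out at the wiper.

Lower segment x·R_p = 1.092 kΩ; upper segment (1−x)·R_p = 3.988 kΩ.
R_L loads the lower segment: effective lower R = 1.052 kΩ.
Loaded-divider output: V_out = 21.4 × 0.2087 = 4.466 mV.

V_out ≈ 4.47 mV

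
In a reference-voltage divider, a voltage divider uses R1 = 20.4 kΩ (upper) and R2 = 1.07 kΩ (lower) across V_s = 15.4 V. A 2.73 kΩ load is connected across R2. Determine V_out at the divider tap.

First combine the lower leg with the load: R2 ‖ R_L = 0.7687 kΩ.
Now apply the divider: V_out = 15.4 × 0.03631 = 0.5592 V.

V_out ≈ 0.559 V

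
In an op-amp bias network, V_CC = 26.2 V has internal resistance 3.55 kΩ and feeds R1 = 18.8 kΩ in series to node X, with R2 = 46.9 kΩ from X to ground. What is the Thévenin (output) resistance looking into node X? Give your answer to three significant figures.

R1' = 3.55 + 18.8 = 22.35 kΩ (source resistance + R1).
Zeroing V_CC shorts the top of R1' to ground, so R_th = R1' ‖ R2 = 15.14 kΩ.

R_th ≈ 15.1 kΩ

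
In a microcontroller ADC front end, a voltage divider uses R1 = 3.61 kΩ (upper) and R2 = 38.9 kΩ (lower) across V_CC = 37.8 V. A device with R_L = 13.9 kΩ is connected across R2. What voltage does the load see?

First combine the lower leg with the load: R2 ‖ R_L = 10.24 kΩ.
Voltage divider with the loaded lower leg: V_out = 37.8 × 10.24/(3.61 + 10.24) = 37.8 × 0.7394 = 27.95 V.
(Unloaded it would be 34.6 V; the load pulls it down.)

V_out ≈ 27.9 V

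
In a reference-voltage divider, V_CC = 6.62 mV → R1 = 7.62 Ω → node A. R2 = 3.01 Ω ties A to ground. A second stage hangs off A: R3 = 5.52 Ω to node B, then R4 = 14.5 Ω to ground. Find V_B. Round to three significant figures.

V_B ≈ 1.23 mV

The second stage (R3 + R4 = 20.02 Ω) loads node A in parallel with R2.
R2 ‖ (R3+R4) = 2.617 Ω.
First divider: V_A = V_CC · 2.617/(7.62 + 2.617) = 1.692 mV.
Then the unloaded second divider: V_B = V_A × R4/(R3+R4) = 1.692 × 0.7243 = 1.226 mV.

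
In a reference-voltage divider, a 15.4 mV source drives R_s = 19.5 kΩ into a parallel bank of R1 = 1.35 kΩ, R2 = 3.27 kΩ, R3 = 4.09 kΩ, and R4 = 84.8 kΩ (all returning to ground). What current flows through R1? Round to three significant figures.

Parallel bank: R_p = 1/(1/1.35 + 1/3.27 + 1/4.09 + 1/84.8) = 0.7676 kΩ.
V_A by voltage divider: V_A = 15.4 × 0.7676/(19.5 + 0.7676) = 0.5832 mV.
Branch current I = V_A/R1 = 0.5832/1.35 = 0.4320 µA.

I ≈ 0.432 µA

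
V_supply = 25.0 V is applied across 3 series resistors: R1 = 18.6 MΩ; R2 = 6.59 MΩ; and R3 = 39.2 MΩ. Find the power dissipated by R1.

P ≈ 2.80 µW

The common current is I = 25.0/64.39 = 0.3883 µA.
P = I²R = 0.1507 × 18.6 = 2.804 µW.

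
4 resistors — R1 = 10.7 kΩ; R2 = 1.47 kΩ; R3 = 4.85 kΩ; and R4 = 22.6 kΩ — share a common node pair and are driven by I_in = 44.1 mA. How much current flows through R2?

I ≈ 29.3 mA

ΣG = 1/10.7 + 1/1.47 + 1/4.85 + 1/22.6 = 1.024.
R2 takes the fraction G_k/ΣG = 0.6803/1.024 = 0.6642, so I = 44.1 × 0.6642 = 29.29 mA.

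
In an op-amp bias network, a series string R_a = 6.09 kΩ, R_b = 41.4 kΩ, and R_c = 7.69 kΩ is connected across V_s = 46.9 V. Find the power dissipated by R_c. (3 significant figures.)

P ≈ 5.56 mW

The common current is I = 46.9/55.18 = 0.8499 mA.
V(R_c) = I·R = 6.536 V; P = V·I = 6.536 × 0.8499 = 5.555 mW.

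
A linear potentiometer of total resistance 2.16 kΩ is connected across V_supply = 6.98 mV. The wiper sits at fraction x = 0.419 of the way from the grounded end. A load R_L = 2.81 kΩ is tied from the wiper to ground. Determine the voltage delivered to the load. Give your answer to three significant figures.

The pot divides into 1.255 kΩ above the wiper and 0.9050 kΩ below.
(x·R_p) ‖ R_L = 0.6846 kΩ.
Loaded-divider output: V_out = 6.98 × 0.3530 = 2.464 mV.

V_out ≈ 2.46 mV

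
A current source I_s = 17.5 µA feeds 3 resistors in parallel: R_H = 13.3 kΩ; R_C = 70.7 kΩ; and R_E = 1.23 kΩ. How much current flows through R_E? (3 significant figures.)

Conductances: ΣG = 1/13.3 + 1/70.7 + 1/1.23 = 0.9023 (1/kΩ).
Current divider: I(R_E) = I_s · G_k/ΣG = 17.5 × (0.8130/0.9023) = 17.5 × 0.9010 = 15.77 µA.

I ≈ 15.8 µA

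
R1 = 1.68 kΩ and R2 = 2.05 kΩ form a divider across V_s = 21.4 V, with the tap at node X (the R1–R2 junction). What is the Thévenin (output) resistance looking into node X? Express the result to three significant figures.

Zeroing V_s shorts the top of R1 to ground, so R_th = R1 ‖ R2 = 0.9233 kΩ.

R_th ≈ 0.923 kΩ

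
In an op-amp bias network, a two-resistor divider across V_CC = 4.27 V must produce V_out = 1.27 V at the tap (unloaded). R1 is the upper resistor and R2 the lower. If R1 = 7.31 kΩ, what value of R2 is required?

V_out/V_CC = R2/(R1+R2) = 0.2974.
Rearranging, R2 = R1·k/(1−k) = 7.31 × 0.4233 = 3.095 kΩ.

R2 ≈ 3.09 kΩ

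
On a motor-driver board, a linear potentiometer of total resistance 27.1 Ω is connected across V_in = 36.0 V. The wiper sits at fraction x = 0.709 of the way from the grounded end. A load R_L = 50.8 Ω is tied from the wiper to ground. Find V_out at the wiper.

Lower segment x·R_p = 19.21 Ω; upper segment (1−x)·R_p = 7.886 Ω.
R_L loads the lower segment: effective lower R = 13.94 Ω.
Then V_out = V_in · 13.94/(7.886 + 13.94) = 22.99 V.

V_out ≈ 23.0 V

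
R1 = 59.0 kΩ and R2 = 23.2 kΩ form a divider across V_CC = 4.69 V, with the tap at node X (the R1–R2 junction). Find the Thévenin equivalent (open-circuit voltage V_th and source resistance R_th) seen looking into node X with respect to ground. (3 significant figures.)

With X open, the divider is unloaded: V_th = 4.69 × 23.2/82.20 = 1.324 V.
With V_CC suppressed (replaced by a short), R_th = R1 ‖ R2 = (59.00 × 23.2)/(59.00 + 23.2) = 16.65 kΩ.

V_th ≈ 1.32 V, R_th ≈ 16.7 kΩ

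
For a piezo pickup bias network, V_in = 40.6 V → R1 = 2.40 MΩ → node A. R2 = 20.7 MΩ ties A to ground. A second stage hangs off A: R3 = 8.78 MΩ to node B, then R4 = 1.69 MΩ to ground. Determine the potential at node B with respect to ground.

Node A sees R2 in parallel with the series input of stage 2, R3 + R4 = 10.47 MΩ.
Effective lower resistance at A: R2 ‖ 10.47 = 6.953 MΩ.
V_A = 40.6 × 6.953/(2.40 + 6.953) = 30.18 V.
Stage 2 is unloaded, so V_B = V_A · R4/(R3+R4) = 30.18 × 1.69/10.47 = 4.872 V.

V_B ≈ 4.87 V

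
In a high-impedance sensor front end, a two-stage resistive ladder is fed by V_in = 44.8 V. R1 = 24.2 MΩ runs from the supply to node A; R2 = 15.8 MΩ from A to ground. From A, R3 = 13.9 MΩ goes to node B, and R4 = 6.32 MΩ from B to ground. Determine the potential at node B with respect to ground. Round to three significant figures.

Node A sees R2 in parallel with the series input of stage 2, R3 + R4 = 20.22 MΩ.
R2 ‖ (R3+R4) = 8.869 MΩ.
First divider: V_A = V_in · 8.869/(24.2 + 8.869) = 12.02 V.
V_B = V_A × 0.3126 = 3.756 V.

V_B ≈ 3.76 V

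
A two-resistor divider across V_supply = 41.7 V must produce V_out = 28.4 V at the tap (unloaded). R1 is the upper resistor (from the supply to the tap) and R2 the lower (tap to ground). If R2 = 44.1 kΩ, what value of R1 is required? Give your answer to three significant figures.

R1 ≈ 20.7 kΩ

Required fraction k = V_out/V_supply = 0.6811.
So R1 = R2 · (V_supply/V_out − 1) = 44.1 × (41.7/28.4 − 1) = 44.1 × 0.4683 = 20.65 kΩ.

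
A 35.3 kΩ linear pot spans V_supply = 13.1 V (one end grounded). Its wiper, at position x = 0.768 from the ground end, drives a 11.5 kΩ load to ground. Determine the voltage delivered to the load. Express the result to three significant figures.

Lower segment x·R_p = 27.11 kΩ; upper segment (1−x)·R_p = 8.190 kΩ.
Lower segment in parallel with the load: 27.11 ‖ 11.5 = 8.075 kΩ.
Loaded-divider output: V_out = 13.1 × 0.4965 = 6.504 V.
(Unloaded: V_out = x·V_supply = 10.1 V.)

V_out ≈ 6.50 V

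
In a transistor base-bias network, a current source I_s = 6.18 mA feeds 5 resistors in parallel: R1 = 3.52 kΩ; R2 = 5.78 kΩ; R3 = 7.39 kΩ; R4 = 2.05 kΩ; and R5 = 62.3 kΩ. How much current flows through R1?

Conductances: ΣG = 1/3.52 + 1/5.78 + 1/7.39 + 1/2.05 + 1/62.3 = 1.096 (1/kΩ).
Current divider: I(R1) = I_s · G_k/ΣG = 6.18 × (0.2841/1.096) = 6.18 × 0.2591 = 1.601 mA.

I ≈ 1.60 mA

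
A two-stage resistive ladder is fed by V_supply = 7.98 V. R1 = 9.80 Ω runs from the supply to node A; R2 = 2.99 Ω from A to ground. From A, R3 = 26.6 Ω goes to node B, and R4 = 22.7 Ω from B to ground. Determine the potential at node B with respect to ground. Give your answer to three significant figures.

V_B ≈ 0.821 V

The second stage (R3 + R4 = 49.30 Ω) loads node A in parallel with R2.
R2 ‖ (R3+R4) = 2.819 Ω.
First divider: V_A = V_supply · 2.819/(9.80 + 2.819) = 1.783 V.
Then the unloaded second divider: V_B = V_A × R4/(R3+R4) = 1.783 × 0.4604 = 0.8208 V.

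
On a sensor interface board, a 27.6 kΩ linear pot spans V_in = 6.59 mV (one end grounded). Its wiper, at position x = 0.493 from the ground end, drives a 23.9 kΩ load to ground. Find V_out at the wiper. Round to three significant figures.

Lower segment x·R_p = 13.61 kΩ; upper segment (1−x)·R_p = 13.99 kΩ.
(x·R_p) ‖ R_L = 8.670 kΩ.
V_out = 6.59 × 8.670/(13.99 + 8.670) = 2.521 mV.

V_out ≈ 2.52 mV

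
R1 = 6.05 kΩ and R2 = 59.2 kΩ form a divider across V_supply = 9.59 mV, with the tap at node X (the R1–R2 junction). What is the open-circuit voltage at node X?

With X open, the divider is unloaded: V_th = 9.59 × 59.2/65.25 = 8.701 mV.

V_th ≈ 8.70 mV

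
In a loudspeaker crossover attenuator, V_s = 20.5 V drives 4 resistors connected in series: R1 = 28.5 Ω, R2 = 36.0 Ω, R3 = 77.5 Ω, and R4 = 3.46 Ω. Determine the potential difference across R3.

Total series resistance ΣR = 28.5 + 36.0 + 77.5 + 3.46 = 145.5 Ω.
Voltage divider: V = V_s · (77.50 / 145.5) = 20.5 × 0.5328 = 10.92 V.

V ≈ 10.9 V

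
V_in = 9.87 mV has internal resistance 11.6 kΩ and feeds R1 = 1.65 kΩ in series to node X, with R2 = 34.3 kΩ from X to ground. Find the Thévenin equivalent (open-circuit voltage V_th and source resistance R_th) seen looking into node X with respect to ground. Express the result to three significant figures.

V_th ≈ 7.12 mV, R_th ≈ 9.56 kΩ

R1' = 11.6 + 1.65 = 13.25 kΩ (source resistance + R1).
Open-circuit (no load on X): V_th = V_in · R2/(R1' + R2) = 9.87 × 34.3/(13.25 + 34.3) = 7.120 mV.
Zeroing V_in shorts the top of R1' to ground, so R_th = R1' ‖ R2 = 9.558 kΩ.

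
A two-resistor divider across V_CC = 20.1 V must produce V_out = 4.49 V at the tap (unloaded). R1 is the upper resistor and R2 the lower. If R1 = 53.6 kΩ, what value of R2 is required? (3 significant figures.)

R2 ≈ 15.4 kΩ

V_out/V_CC = R2/(R1+R2) = 0.2234.
R2 = R1 · 0.2234/(1 − 0.2234) = 15.42 kΩ.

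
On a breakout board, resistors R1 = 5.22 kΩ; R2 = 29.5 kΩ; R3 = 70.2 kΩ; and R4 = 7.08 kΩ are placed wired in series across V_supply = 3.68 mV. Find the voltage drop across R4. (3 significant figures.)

V ≈ 0.233 mV

Series total: ΣR = 5.22 + 29.5 + 70.2 + 7.08 = 112.0 kΩ.
V = V_supply · R/ΣR = 3.68 × 0.06321 = 0.2326 mV.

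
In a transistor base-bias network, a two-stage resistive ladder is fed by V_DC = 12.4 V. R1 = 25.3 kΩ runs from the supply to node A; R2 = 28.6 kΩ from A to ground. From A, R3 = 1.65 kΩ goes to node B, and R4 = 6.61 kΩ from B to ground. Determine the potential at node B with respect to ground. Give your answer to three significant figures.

V_B ≈ 2.01 V

Node A sees R2 in parallel with the series input of stage 2, R3 + R4 = 8.260 kΩ.
Effective lower resistance at A: R2 ‖ 8.260 = 6.409 kΩ.
First divider: V_A = V_DC · 6.409/(25.3 + 6.409) = 2.506 V.
Then the unloaded second divider: V_B = V_A × R4/(R3+R4) = 2.506 × 0.8002 = 2.006 V.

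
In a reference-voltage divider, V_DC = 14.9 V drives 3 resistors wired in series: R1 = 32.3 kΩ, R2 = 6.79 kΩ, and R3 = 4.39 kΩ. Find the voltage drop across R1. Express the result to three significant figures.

V ≈ 11.1 V

Total series resistance ΣR = 32.3 + 6.79 + 4.39 = 43.48 kΩ.
By the voltage-divider rule, V = 14.9 × 32.30/43.48 = 11.07 V.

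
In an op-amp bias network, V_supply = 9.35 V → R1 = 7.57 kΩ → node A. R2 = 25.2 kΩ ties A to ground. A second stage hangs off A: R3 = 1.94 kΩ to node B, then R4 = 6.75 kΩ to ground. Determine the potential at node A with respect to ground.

The second stage (R3 + R4 = 8.690 kΩ) loads node A in parallel with R2.
Effective lower resistance at A: R2 ‖ 8.690 = 6.462 kΩ.
V_A = 9.35 × 6.462/(7.57 + 6.462) = 4.306 V.

V_A ≈ 4.31 V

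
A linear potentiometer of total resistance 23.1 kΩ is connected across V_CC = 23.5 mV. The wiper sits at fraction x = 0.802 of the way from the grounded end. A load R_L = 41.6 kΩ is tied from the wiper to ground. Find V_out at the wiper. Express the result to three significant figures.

Lower segment x·R_p = 18.53 kΩ; upper segment (1−x)·R_p = 4.574 kΩ.
(x·R_p) ‖ R_L = 12.82 kΩ.
V_out = 23.5 × 12.82/(4.574 + 12.82) = 17.32 mV.

V_out ≈ 17.3 mV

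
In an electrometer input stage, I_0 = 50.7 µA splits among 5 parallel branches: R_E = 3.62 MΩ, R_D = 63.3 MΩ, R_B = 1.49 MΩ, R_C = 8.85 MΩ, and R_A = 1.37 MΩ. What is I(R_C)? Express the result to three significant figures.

I ≈ 3.17 µA

Total conductance ΣG = 1/3.62 + 1/63.3 + 1/1.49 + 1/8.85 + 1/1.37 = 1.806 (units of 1/MΩ).
By the current-divider rule, I = I_0 · G_k/ΣG = 50.7 × 0.06256 = 3.172 µA.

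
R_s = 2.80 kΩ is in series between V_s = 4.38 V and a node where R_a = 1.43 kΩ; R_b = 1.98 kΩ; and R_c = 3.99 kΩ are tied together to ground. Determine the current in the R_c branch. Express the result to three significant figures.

I ≈ 0.216 mA

Equivalent of the parallel group: R_p = 0.6873 kΩ.
Node voltage V_A = V_s · R_p/(R_s + R_p) = 4.38 × 0.1971 = 0.8632 V.
I(R_c) = V_A / R_c = 0.8632/3.99 = 0.2163 mA.
(Check via current divider: I_total = 1.256 mA; share G_k/ΣG = 0.1723 → same result.)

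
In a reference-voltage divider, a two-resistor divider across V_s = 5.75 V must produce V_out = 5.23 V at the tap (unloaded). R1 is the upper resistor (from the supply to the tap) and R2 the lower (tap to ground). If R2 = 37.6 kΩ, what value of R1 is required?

R1 ≈ 3.74 kΩ

V_out/V_s = R2/(R1+R2) = 0.9096.
So R1 = R2 · (V_s/V_out − 1) = 37.6 × (5.75/5.23 − 1) = 37.6 × 0.09943 = 3.738 kΩ.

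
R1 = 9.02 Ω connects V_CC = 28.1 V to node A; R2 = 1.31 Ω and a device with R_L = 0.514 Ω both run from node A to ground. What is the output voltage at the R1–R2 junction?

R2 ‖ R_L = (1.31 × 0.514)/(1.31 + 0.514) = 0.3692 Ω.
Then V_out = V_CC · R2'/(R1 + R2') = 28.1 × 0.3692/9.389 = 1.105 V.
(Unloaded it would be 3.56 V; the load pulls it down.)

V_out ≈ 1.10 V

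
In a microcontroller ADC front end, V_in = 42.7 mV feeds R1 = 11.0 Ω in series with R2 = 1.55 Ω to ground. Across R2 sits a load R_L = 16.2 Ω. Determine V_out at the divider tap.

R2 ‖ R_L = (1.55 × 16.2)/(1.55 + 16.2) = 1.415 Ω.
Now apply the divider: V_out = 42.7 × 0.1139 = 4.866 mV.

V_out ≈ 4.87 mV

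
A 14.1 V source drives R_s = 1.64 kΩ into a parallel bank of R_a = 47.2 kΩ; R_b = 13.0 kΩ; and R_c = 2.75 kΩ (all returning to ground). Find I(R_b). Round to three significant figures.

I ≈ 0.617 mA

Equivalent of the parallel group: R_p = 2.166 kΩ.
Node voltage V_A = V_in · R_p/(R_s + R_p) = 14.1 × 0.5691 = 8.024 V.
I(R_b) = V_A / R_b = 8.024/13.0 = 0.6172 mA.
(Equivalently: I_total = 3.705 mA, then current-divider fraction G_k/ΣG = 0.1666.)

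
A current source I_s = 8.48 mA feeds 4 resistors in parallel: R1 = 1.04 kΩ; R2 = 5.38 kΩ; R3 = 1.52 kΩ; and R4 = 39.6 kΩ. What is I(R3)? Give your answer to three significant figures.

I ≈ 3.05 mA

ΣG = 1/1.04 + 1/5.38 + 1/1.52 + 1/39.6 = 1.831.
By the current-divider rule, I = I_s · G_k/ΣG = 8.48 × 0.3594 = 3.048 mA.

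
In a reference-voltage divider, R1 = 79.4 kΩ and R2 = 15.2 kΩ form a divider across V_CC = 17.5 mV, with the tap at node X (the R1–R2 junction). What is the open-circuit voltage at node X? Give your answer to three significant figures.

V_th ≈ 2.81 mV

With X open, the divider is unloaded: V_th = 17.5 × 15.2/94.60 = 2.812 mV.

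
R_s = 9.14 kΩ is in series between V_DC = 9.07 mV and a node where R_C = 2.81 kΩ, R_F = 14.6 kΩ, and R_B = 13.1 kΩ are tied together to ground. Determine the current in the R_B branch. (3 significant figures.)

I ≈ 0.124 µA

Equivalent of the parallel group: R_p = 1.997 kΩ.
V_A = 9.07 × 1.997/11.14 = 1.626 mV.
I(R_B) = V_A / R_B = 1.626/13.1 = 0.1242 µA.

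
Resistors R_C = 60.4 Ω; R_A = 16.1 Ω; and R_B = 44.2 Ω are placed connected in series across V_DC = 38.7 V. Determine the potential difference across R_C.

V ≈ 19.4 V

ΣR = 60.4 + 16.1 + 44.2 = 120.7 Ω.
By the voltage-divider rule, V = 38.7 × 60.40/120.7 = 19.37 V.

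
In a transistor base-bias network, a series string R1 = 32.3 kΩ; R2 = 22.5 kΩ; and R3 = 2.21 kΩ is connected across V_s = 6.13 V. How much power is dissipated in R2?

P ≈ 0.260 mW

The common current is I = 6.13/57.01 = 0.1075 mA.
V(R2) = I·R = 2.419 V; P = V·I = 2.419 × 0.1075 = 0.2601 mW.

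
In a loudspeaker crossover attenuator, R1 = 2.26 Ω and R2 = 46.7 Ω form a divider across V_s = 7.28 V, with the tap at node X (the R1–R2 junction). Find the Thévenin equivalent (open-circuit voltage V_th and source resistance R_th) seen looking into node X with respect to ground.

V_th ≈ 6.94 V, R_th ≈ 2.16 Ω

Open-circuit (no load on X): V_th = V_s · R2/(R1 + R2) = 7.28 × 46.7/(2.260 + 46.7) = 6.944 V.
Looking into X with the source shorted: R_th = R1·R2/(R1+R2) = 2.260 × 46.7/48.96 = 2.156 Ω.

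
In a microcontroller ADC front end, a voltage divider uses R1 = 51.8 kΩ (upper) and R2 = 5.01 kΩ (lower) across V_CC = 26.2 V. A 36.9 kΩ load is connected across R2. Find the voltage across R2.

V_out ≈ 2.06 V

First combine the lower leg with the load: R2 ‖ R_L = 4.411 kΩ.
Now apply the divider: V_out = 26.2 × 0.07847 = 2.056 V.
(Unloaded it would be 2.31 V; the load pulls it down.)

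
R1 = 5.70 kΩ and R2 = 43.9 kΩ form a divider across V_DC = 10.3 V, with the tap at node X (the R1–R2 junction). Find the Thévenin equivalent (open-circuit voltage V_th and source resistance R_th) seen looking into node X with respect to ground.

V_th ≈ 9.12 V, R_th ≈ 5.04 kΩ

V_th is the unloaded tap voltage: V_DC · R2/(R1+R2) = 10.3 × 0.8851 = 9.116 V.
With V_DC suppressed (replaced by a short), R_th = R1 ‖ R2 = (5.700 × 43.9)/(5.700 + 43.9) = 5.045 kΩ.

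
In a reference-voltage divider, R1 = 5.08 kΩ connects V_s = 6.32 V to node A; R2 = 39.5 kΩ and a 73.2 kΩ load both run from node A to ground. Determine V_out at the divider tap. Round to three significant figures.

The load sits in parallel with R2, giving an effective lower resistance R2' = R2·R_L/(R2+R_L) = 25.66 kΩ.
Voltage divider with the loaded lower leg: V_out = 6.32 × 25.66/(5.08 + 25.66) = 6.32 × 0.8347 = 5.275 V.
(Unloaded it would be 5.60 V; the load pulls it down.)

V_out ≈ 5.28 V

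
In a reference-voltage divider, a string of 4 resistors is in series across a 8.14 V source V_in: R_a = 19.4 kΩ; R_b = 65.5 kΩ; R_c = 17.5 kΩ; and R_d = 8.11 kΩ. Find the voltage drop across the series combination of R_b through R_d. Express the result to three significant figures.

V ≈ 6.71 V

Series total: ΣR = 19.4 + 65.5 + 17.5 + 8.11 = 110.5 kΩ.
R_{R_b..R_d} = 65.5 + 17.5 + 8.11 = 91.11 kΩ.
V = V_in · R/ΣR = 8.14 × 0.8245 = 6.711 V.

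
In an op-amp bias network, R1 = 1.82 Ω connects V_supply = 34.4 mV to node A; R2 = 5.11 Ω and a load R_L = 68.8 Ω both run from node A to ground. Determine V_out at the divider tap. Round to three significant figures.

R2 ‖ R_L = (5.11 × 68.8)/(5.11 + 68.8) = 4.757 Ω.
Now apply the divider: V_out = 34.4 × 0.7233 = 24.88 mV.

V_out ≈ 24.9 mV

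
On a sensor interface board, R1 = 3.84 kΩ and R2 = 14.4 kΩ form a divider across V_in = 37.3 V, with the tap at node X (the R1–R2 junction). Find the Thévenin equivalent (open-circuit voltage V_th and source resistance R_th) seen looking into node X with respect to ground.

Open-circuit (no load on X): V_th = V_in · R2/(R1 + R2) = 37.3 × 14.4/(3.840 + 14.4) = 29.45 V.
Zeroing V_in shorts the top of R1 to ground, so R_th = R1 ‖ R2 = 3.032 kΩ.

V_th ≈ 29.4 V, R_th ≈ 3.03 kΩ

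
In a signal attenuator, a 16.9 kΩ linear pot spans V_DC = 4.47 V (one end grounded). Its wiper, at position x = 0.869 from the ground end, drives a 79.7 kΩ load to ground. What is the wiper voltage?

Split the track: R_lower = x·R_p = 14.69 kΩ, R_upper = (1−x)·R_p = 2.214 kΩ.
(x·R_p) ‖ R_L = 12.40 kΩ.
Then V_out = V_DC · 12.40/(2.214 + 12.40) = 3.793 V.

V_out ≈ 3.79 V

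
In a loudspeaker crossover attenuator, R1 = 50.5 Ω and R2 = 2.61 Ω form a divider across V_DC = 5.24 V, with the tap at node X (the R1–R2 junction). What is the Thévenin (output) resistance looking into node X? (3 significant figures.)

Looking into X with the source shorted: R_th = R1·R2/(R1+R2) = 50.50 × 2.61/53.11 = 2.482 Ω.

R_th ≈ 2.48 Ω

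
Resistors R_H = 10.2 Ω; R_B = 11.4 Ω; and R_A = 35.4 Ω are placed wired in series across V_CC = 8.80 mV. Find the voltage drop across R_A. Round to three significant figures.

ΣR = 10.2 + 11.4 + 35.4 = 57.00 Ω.
Voltage divider: V = V_CC · (35.40 / 57.00) = 8.80 × 0.6211 = 5.465 mV.

V ≈ 5.47 mV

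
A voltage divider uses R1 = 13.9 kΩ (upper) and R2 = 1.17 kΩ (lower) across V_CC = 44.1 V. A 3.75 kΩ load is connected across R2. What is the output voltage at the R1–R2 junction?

R2 ‖ R_L = (1.17 × 3.75)/(1.17 + 3.75) = 0.8918 kΩ.
Then V_out = V_CC · R2'/(R1 + R2') = 44.1 × 0.8918/14.79 = 2.659 V.
(Unloaded it would be 3.42 V; the load pulls it down.)

V_out ≈ 2.66 V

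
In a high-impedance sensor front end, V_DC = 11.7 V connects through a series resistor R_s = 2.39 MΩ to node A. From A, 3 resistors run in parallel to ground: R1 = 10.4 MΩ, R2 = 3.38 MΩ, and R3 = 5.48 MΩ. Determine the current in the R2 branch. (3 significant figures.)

Parallel bank: R_p = 1/(1/10.4 + 1/3.38 + 1/5.48) = 1.741 MΩ.
V_A = 11.7 × 1.741/4.131 = 4.930 V.
I(R2) = V_A / R2 = 4.930/3.38 = 1.459 µA.

I ≈ 1.46 µA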